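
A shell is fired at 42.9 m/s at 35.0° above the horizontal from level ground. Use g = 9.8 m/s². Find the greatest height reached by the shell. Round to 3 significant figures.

Vertical component of launch velocity: v_y = 42.9 sin 35.0° = 24.61 m/s.
At the highest point the vertical velocity is zero, so v_y² = 2 g h_max.
h_max = (24.61)² / (2 × 9.8) = 605.7 / 19.60 = 30.9 m.

30.9 m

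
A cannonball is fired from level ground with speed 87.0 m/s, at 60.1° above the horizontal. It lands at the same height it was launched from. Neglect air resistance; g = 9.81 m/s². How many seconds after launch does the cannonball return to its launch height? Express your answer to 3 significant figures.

15.4 s

Vertical component: v_y = 87.0 sin 60.1° = 75.42 m/s.
For a projectile landing at launch height, time of flight is t = 2 v_y / g = 2 × 75.42 / 9.81 = 15.4 s.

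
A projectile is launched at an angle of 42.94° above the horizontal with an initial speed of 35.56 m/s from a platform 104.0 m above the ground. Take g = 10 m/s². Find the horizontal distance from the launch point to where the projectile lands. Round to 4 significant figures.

197.5 m

Components: v_x = 35.56 cos 42.94° = 26.032 m/s, v_y = 35.56 sin 42.94° = 24.225 m/s.
Vertical: 0 = 104.0 + 24.225 t − ½(10) t² ⇒ 5.000 t² − 24.225 t − 104.0 = 0.
t = [24.225 + √(586.85 + 2080.0)] / 10.00 = 7.5867 s.
Horizontal: R = v_x · t = 26.032 × 7.5867 = 197.5 m.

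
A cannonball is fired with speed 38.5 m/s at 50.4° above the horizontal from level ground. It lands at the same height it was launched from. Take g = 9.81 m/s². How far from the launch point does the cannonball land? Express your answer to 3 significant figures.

Components: v_x = 38.5 cos 50.4° = 24.54 m/s, v_y = 38.5 sin 50.4° = 29.66 m/s.
Time of flight (same landing height): t = 2 v_y / g = 2 × 29.66 / 9.81 = 6.047 s.
Range: R = v_x · t = 24.54 × 6.047 = 148 m.

148 m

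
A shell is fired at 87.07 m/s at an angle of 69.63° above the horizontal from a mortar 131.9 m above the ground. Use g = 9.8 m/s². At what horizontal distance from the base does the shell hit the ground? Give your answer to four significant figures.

Components: v_x = 87.07 cos 69.63° = 30.307 m/s, v_y = 87.07 sin 69.63° = 81.625 m/s.
Vertical: 0 = 131.9 + 81.625 t − ½(9.8) t² ⇒ 4.900 t² − 81.625 t − 131.9 = 0.
t = [81.625 + √(6662.6 + 2585.2)] / 9.800 = 18.142 s.
Horizontal: R = v_x · t = 30.307 × 18.142 = 549.8 m.

549.8 m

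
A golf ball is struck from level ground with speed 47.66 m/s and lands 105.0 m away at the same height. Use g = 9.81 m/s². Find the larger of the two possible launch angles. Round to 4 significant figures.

Level-ground range: R = v₀² sin(2θ)/g ⇒ sin 2θ = R g / v₀² = 105.0×9.81/47.66² = 0.4535.
2θ = arcsin(0.4535) = 26.968° or 180° − 26.968° = 153.032°.
So θ = 13.48° or θ = 76.52°.

76.52°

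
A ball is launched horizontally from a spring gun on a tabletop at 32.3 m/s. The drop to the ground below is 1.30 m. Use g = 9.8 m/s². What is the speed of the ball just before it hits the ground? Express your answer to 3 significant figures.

32.7 m/s

Fall time: t = √(2 × 1.30 / 9.8) = 0.5151 s.
At impact: v_x = 32.3 m/s (unchanged), v_y = g t = 9.8 × 0.5151 = 5.048 m/s.
Speed = √(v_x² + v_y²) = √(1043 + 25.48) = 32.7 m/s.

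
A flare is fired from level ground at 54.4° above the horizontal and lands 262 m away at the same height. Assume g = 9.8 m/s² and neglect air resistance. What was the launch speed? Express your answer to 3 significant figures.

52.1 m/s

On level ground, R = v₀² sin(2θ) / g, so v₀ = √(R g / sin 2θ).
sin(2 × 54.4°) = 0.9466.
v₀ = √(262 × 9.8 / 0.9466) = √2712 = 52.1 m/s.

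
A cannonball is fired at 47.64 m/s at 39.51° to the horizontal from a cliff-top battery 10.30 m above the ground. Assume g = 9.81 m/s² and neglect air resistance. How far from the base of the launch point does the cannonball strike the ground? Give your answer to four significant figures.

Components: v_x = 47.64 cos 39.51° = 36.755 m/s, v_y = 47.64 sin 39.51° = 30.309 m/s.
Vertical: 0 = 10.30 + 30.309 t − ½(9.81) t² ⇒ 4.905 t² − 30.309 t − 10.30 = 0.
t = [30.309 + √(918.64 + 202.09)] / 9.810 = 6.5022 s.
Horizontal: R = v_x · t = 36.755 × 6.5022 = 239.0 m.

239.0 m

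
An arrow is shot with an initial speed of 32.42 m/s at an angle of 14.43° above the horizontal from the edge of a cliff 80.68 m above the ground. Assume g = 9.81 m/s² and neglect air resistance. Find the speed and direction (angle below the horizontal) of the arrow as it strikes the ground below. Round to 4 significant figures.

v_x = 32.42 cos 14.43° = 31.397 m/s (constant).
|v_y| at impact = √((8.0790)² + 2×9.81×80.68) = 40.598 m/s.
Speed = √(31.397² + 40.598²) = 51.32 m/s; angle = arctan(40.598/31.397) = 52.28° below horizontal.

51.32 m/s at 52.28° below the horizontal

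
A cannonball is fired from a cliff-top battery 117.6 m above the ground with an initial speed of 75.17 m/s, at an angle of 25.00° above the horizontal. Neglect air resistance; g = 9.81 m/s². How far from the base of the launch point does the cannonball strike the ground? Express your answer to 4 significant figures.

Components: v_x = 75.17 cos 25.00° = 68.127 m/s, v_y = 75.17 sin 25.00° = 31.768 m/s.
Vertical: 0 = 117.6 + 31.768 t − ½(9.81) t² ⇒ 4.905 t² − 31.768 t − 117.6 = 0.
t = [31.768 + √(1009.2 + 2307.3)] / 9.810 = 9.1088 s.
Horizontal: R = v_x · t = 68.127 × 9.1088 = 620.6 m.

620.6 m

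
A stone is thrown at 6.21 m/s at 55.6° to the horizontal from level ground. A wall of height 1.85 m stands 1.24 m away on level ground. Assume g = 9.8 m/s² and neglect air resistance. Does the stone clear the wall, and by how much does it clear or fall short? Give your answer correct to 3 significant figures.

v_x = 6.21 cos 55.6° = 3.508 m/s; v_y0 = 6.21 sin 55.6° = 5.124 m/s.
Time to reach the wall: t = 1.24 / 3.508 = 0.3535 s.
Height at that point: y = 5.124×0.3535 − 4.900×0.3535² = 1.199 m.
That is 1.85 − 1.199 = 0.651 m below the top of the wall, so the stone does not clear it.

No — it falls 0.651 m short of clearing the wall.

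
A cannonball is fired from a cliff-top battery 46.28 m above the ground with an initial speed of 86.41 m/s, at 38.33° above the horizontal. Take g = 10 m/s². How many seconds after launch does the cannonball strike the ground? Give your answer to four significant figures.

11.52 s

Vertical component: v_y = 86.41 sin 38.33° = 53.591 m/s.
Taking up as positive with launch at y = 46.28 m, landing at y = 0: 0 = 46.28 + 53.591 t − ½(10) t².
Solving 5.000 t² − 53.591 t − 46.28 = 0 gives t = [53.591 + √(53.591² + 4·5.000·46.28)] / 10.00 = 11.52 s.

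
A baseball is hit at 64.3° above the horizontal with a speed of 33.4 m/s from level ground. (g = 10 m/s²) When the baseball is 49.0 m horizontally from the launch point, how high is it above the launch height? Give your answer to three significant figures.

44.6 m

v_x = 33.4 cos 64.3° = 14.48 m/s, v_y0 = 33.4 sin 64.3° = 30.10 m/s.
Time to reach x = 49.0 m: t = x / v_x = 49.0 / 14.48 = 3.384 s.
y = v_y0 t − ½ g t² = 30.10×3.384 − 5.000×3.384² = 44.6 m.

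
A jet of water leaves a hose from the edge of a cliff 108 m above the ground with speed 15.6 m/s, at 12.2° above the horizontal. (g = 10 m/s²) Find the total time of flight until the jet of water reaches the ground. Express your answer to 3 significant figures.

4.99 s

Vertical component: v_y = 15.6 sin 12.2° = 3.297 m/s.
Taking up as positive with launch at y = 108 m, landing at y = 0: 0 = 108 + 3.297 t − ½(10) t².
Solving 5.000 t² − 3.297 t − 108 = 0 gives t = [3.297 + √(3.297² + 4·5.000·108)] / 10.00 = 4.99 s.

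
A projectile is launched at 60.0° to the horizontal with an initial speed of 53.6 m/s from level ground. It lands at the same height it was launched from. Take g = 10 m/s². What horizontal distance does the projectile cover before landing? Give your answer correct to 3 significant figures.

249 m

For level ground, R = v₀² sin(2θ) / g.
sin(2 × 60.0°) = sin 120.0° = 0.8660.
R = (53.6)² × 0.8660 / 10 = 249 m.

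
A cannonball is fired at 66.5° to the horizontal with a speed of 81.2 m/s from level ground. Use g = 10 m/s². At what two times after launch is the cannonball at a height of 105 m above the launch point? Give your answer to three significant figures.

1.58 s and 13.3 s

v_y0 = 81.2 sin 66.5° = 74.47 m/s.
Set y = v_y0 t − ½ g t² = 105: 5.000 t² − 74.47 t + 105 = 0.
t = [74.47 ± √(5546 − 2100)] / 10 = (74.47 ± 58.70) / 10, giving t = 1.58 s or t = 13.3 s.
So the cannonball is at 105 m at t = 1.58 s (rising) and t = 13.3 s (falling).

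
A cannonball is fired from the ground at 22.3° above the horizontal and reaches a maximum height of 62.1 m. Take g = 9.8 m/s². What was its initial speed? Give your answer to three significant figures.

91.9 m/s

At maximum height v_y = 0, so (v₀ sin θ)² = 2 g H.
v₀ sin 22.3° = √(2 × 9.8 × 62.1) = 34.89 m/s.
v₀ = 34.89 / sin 22.3° = 34.89 / 0.3795 = 91.9 m/s.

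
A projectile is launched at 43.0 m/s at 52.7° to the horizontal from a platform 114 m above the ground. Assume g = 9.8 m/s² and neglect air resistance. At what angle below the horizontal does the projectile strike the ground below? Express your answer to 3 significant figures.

65.9°

v_x = 43.0 cos 52.7° = 26.06 m/s.
At impact |v_y| = √(v_y0² + 2 g h) = √(34.21² + 2×9.8×114) = 58.35 m/s.
Angle below horizontal = arctan(|v_y| / v_x) = arctan(58.35 / 26.06) = 65.9°.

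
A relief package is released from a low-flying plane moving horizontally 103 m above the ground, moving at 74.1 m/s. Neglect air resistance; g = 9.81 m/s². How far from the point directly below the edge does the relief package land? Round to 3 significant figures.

Initial vertical velocity is zero, so the fall time comes from h = ½ g t²: t = √(2 × 103 / 9.81) = 4.582 s.
Horizontal motion is uniform at 74.1 m/s, so x = 74.1 × 4.582 = 340 m.

340 m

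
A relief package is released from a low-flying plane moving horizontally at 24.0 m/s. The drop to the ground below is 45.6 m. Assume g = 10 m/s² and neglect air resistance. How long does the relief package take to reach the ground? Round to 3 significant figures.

The horizontal speed doesn't affect the fall. With v_y0 = 0, h = ½ g t².
t = √(2 × 45.6 / 10) = √9.120 = 3.02 s.

3.02 s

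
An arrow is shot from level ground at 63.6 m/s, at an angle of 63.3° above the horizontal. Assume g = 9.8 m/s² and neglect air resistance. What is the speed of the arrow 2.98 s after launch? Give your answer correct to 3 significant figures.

v_x = 63.6 cos 63.3° = 28.58 m/s (constant).
v_y(t) = 63.6 sin 63.3° − g t = 56.82 − 9.8 × 2.98 = 27.62 m/s.
Speed = √(v_x² + v_y²) = √(816.8 + 762.9) = 39.7 m/s.

39.7 m/s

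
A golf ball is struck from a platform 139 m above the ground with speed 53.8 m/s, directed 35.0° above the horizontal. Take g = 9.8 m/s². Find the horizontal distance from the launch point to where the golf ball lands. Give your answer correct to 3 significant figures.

Components: v_x = 53.8 cos 35.0° = 44.07 m/s, v_y = 53.8 sin 35.0° = 30.86 m/s.
Vertical: 0 = 139 + 30.86 t − ½(9.8) t² ⇒ 4.900 t² − 30.86 t − 139 = 0.
t = [30.86 + √(952.3 + 2724)] / 9.800 = 9.336 s.
Horizontal: R = v_x · t = 44.07 × 9.336 = 411 m.

411 m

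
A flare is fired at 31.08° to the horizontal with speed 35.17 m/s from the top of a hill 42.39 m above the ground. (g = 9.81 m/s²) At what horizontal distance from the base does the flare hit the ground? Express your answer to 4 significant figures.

160.4 m

Components: v_x = 35.17 cos 31.08° = 30.121 m/s, v_y = 35.17 sin 31.08° = 18.156 m/s.
Vertical: 0 = 42.39 + 18.156 t − ½(9.81) t² ⇒ 4.905 t² − 18.156 t − 42.39 = 0.
t = [18.156 + √(329.64 + 831.69)] / 9.810 = 5.3246 s.
Horizontal: R = v_x · t = 30.121 × 5.3246 = 160.4 m.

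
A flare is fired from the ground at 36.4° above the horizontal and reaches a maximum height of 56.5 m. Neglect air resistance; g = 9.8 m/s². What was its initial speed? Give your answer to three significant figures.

56.1 m/s

At maximum height v_y = 0, so (v₀ sin θ)² = 2 g H.
v₀ sin 36.4° = √(2 × 9.8 × 56.5) = 33.28 m/s.
v₀ = 33.28 / sin 36.4° = 33.28 / 0.5934 = 56.1 m/s.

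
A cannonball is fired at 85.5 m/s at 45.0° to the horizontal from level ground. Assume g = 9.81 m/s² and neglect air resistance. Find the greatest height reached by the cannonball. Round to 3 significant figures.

186 m

Vertical component of launch velocity: v_y = 85.5 sin 45.0° = 60.46 m/s.
At the highest point the vertical velocity is zero, so v_y² = 2 g h_max.
h_max = (60.46)² / (2 × 9.81) = 3655 / 19.62 = 186 m.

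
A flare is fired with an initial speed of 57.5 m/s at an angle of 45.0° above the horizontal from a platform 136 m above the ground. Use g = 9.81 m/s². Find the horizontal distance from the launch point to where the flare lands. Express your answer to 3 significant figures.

Components: v_x = 57.5 cos 45.0° = 40.66 m/s, v_y = 57.5 sin 45.0° = 40.66 m/s.
Vertical: 0 = 136 + 40.66 t − ½(9.81) t² ⇒ 4.905 t² − 40.66 t − 136 = 0.
t = [40.66 + √(1653 + 2668)] / 9.810 = 10.85 s.
Horizontal: R = v_x · t = 40.66 × 10.85 = 441 m.

441 m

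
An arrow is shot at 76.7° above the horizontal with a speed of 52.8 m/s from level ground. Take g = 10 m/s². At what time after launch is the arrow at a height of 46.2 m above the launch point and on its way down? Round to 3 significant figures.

9.28 s

v_y0 = 52.8 sin 76.7° = 51.38 m/s.
Set y = v_y0 t − ½ g t² = 46.2: 5.000 t² − 51.38 t + 46.2 = 0.
t = [51.38 ± √(2640 − 924.0)] / 10 = (51.38 ± 41.42) / 10, giving t = 0.996 s or t = 9.28 s.
On the way down corresponds to the larger root: t = 9.28 s.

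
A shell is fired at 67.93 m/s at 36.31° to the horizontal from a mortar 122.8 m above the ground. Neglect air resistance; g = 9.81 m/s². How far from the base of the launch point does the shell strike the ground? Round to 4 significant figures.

578.6 m

Components: v_x = 67.93 cos 36.31° = 54.740 m/s, v_y = 67.93 sin 36.31° = 40.225 m/s.
Vertical: 0 = 122.8 + 40.225 t − ½(9.81) t² ⇒ 4.905 t² − 40.225 t − 122.8 = 0.
t = [40.225 + √(1618.1 + 2409.3)] / 9.810 = 10.570 s.
Horizontal: R = v_x · t = 54.740 × 10.570 = 578.6 m.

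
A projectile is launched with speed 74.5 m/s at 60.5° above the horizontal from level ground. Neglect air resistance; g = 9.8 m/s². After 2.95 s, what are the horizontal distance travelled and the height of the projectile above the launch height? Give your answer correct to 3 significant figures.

x = 108 m, y = 149 m

v_x = 74.5 cos 60.5° = 36.69 m/s; v_y0 = 74.5 sin 60.5° = 64.84 m/s.
x = v_x t = 36.69 × 2.95 = 108 m.
y = v_y0 t − ½ g t² = 64.84×2.95 − 4.900×2.95² = 149 m.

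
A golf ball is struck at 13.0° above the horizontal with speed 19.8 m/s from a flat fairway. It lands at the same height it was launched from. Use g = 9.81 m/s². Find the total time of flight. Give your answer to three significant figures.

0.908 s

Vertical component: v_y = 19.8 sin 13.0° = 4.454 m/s.
For a projectile landing at launch height, time of flight is t = 2 v_y / g = 2 × 4.454 / 9.81 = 0.908 s.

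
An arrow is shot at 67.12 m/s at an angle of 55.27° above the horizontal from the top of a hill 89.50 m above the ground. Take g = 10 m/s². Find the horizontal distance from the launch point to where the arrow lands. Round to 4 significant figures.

Components: v_x = 67.12 cos 55.27° = 38.239 m/s, v_y = 67.12 sin 55.27° = 55.162 m/s.
Vertical: 0 = 89.50 + 55.162 t − ½(10) t² ⇒ 5.000 t² − 55.162 t − 89.50 = 0.
t = [55.162 + √(3042.8 + 1790.0)] / 10.00 = 12.468 s.
Horizontal: R = v_x · t = 38.239 × 12.468 = 476.8 m.

476.8 m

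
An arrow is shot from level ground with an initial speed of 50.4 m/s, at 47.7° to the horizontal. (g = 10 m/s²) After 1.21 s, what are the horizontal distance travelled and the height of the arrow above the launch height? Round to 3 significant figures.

x = 41.0 m, y = 37.8 m

v_x = 50.4 cos 47.7° = 33.92 m/s; v_y0 = 50.4 sin 47.7° = 37.28 m/s.
x = v_x t = 33.92 × 1.21 = 41.0 m.
y = v_y0 t − ½ g t² = 37.28×1.21 − 5.000×1.21² = 37.8 m.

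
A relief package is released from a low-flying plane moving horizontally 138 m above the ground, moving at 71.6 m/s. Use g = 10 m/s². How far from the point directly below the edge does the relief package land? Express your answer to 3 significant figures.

Initial vertical velocity is zero, so the fall time comes from h = ½ g t²: t = √(2 × 138 / 10) = 5.254 s.
Horizontal motion is uniform at 71.6 m/s, so x = 71.6 × 5.254 = 376 m.

376 m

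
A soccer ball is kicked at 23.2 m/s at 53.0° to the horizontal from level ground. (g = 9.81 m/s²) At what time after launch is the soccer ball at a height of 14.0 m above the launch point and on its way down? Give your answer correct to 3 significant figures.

v_y0 = 23.2 sin 53.0° = 18.53 m/s.
Set y = v_y0 t − ½ g t² = 14.0: 4.905 t² − 18.53 t + 14.0 = 0.
t = [18.53 ± √(343.4 − 274.7)] / 9.81 = (18.53 ± 8.289) / 9.81, giving t = 1.04 s or t = 2.73 s.
On the way down corresponds to the larger root: t = 2.73 s.

2.73 s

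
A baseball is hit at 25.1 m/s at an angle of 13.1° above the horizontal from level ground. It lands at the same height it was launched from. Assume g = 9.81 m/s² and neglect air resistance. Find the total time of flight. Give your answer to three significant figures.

1.16 s

Vertical component: v_y = 25.1 sin 13.1° = 5.689 m/s.
For a projectile landing at launch height, time of flight is t = 2 v_y / g = 2 × 5.689 / 9.81 = 1.16 s.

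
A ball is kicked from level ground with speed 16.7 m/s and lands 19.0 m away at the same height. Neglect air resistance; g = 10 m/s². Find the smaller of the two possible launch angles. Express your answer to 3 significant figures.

21.5°

Level-ground range: R = v₀² sin(2θ)/g ⇒ sin 2θ = R g / v₀² = 19.0×10/16.7² = 0.6813.
2θ = arcsin(0.6813) = 42.95° or 180° − 42.95° = 137.05°.
So θ = 21.5° or θ = 68.5°.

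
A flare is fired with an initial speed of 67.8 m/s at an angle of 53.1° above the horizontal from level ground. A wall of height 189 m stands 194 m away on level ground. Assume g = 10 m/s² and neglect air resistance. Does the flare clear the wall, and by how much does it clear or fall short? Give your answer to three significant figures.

No — it falls 44.2 m short of clearing the wall.

v_x = 67.8 cos 53.1° = 40.71 m/s; v_y0 = 67.8 sin 53.1° = 54.22 m/s.
Time to reach the wall: t = 194 / 40.71 = 4.765 s.
Height at that point: y = 54.22×4.765 − 5.000×4.765² = 144.8 m.
That is 189 − 144.8 = 44.2 m below the top of the wall, so the flare does not clear it.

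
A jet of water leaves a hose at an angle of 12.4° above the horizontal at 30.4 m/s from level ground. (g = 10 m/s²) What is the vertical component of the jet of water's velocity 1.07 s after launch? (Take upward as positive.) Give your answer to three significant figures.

-4.17 m/s

Initial vertical component: v_y0 = 30.4 sin 12.4° = 6.528 m/s.
v_y(t) = v_y0 − g t = 6.528 − 10 × 1.07 = -4.17 m/s.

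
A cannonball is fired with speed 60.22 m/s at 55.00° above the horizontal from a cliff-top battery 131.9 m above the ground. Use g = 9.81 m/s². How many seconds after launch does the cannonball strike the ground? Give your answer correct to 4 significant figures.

12.25 s

Vertical component: v_y = 60.22 sin 55.00° = 49.329 m/s.
Taking up as positive with launch at y = 131.9 m, landing at y = 0: 0 = 131.9 + 49.329 t − ½(9.81) t².
Solving 4.905 t² − 49.329 t − 131.9 = 0 gives t = [49.329 + √(49.329² + 4·4.905·131.9)] / 9.810 = 12.25 s.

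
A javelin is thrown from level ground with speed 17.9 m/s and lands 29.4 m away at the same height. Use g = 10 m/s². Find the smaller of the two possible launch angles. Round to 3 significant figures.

33.3°

Level-ground range: R = v₀² sin(2θ)/g ⇒ sin 2θ = R g / v₀² = 29.4×10/17.9² = 0.9176.
2θ = arcsin(0.9176) = 66.58° or 180° − 66.58° = 113.42°.
So θ = 33.3° or θ = 56.7°.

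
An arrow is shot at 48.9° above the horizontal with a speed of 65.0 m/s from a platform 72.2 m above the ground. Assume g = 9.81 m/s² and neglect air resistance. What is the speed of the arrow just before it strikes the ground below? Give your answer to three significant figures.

75.1 m/s

v_x = 65.0 cos 48.9° = 42.73 m/s is unchanged throughout.
For the vertical component, v_y² = v_y0² + 2 g h = (48.98)² + 2×9.81×72.2 = 3816, so |v_y| = 61.77 m/s.
Impact speed = √(v_x² + v_y²) = √(1826 + 3816) = 75.1 m/s.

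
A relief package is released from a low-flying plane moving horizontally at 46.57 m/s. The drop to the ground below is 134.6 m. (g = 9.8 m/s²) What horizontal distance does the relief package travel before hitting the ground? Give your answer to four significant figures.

244.1 m

Initial vertical velocity is zero, so the fall time comes from h = ½ g t²: t = √(2 × 134.6 / 9.8) = 5.2411 s.
Horizontal motion is uniform at 46.57 m/s, so x = 46.57 × 5.2411 = 244.1 m.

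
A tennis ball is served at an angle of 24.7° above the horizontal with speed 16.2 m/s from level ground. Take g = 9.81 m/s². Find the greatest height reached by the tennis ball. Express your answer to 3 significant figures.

Vertical component of launch velocity: v_y = 16.2 sin 24.7° = 6.769 m/s.
At the highest point the vertical velocity is zero, so v_y² = 2 g h_max.
h_max = (6.769)² / (2 × 9.81) = 45.82 / 19.62 = 2.34 m.

2.34 m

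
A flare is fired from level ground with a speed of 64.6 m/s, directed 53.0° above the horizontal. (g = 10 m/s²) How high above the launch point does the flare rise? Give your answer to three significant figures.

133 m

Vertical component of launch velocity: v_y = 64.6 sin 53.0° = 51.59 m/s.
At the highest point the vertical velocity is zero, so v_y² = 2 g h_max.
h_max = (51.59)² / (2 × 10) = 2662 / 20.00 = 133 m.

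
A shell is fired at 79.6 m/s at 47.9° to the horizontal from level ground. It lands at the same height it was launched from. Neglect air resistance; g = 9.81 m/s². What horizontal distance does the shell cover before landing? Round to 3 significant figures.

Components: v_x = 79.6 cos 47.9° = 53.37 m/s, v_y = 79.6 sin 47.9° = 59.06 m/s.
Time of flight (same landing height): t = 2 v_y / g = 2 × 59.06 / 9.81 = 12.04 s.
Range: R = v_x · t = 53.37 × 12.04 = 643 m.

643 m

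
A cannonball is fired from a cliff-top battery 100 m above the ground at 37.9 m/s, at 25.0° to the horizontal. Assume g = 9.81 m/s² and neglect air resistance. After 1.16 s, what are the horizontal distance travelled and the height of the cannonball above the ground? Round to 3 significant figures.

v_x = 37.9 cos 25.0° = 34.35 m/s; v_y0 = 37.9 sin 25.0° = 16.02 m/s.
x = v_x t = 34.35 × 1.16 = 39.8 m.
y = 100 + v_y0 t − ½ g t² = 112 m.

x = 39.8 m, y = 112 m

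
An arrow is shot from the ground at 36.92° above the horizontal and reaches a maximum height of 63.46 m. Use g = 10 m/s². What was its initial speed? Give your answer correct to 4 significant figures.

At maximum height v_y = 0, so (v₀ sin θ)² = 2 g H.
v₀ sin 36.92° = √(2 × 10 × 63.46) = 35.626 m/s.
v₀ = 35.626 / sin 36.92° = 35.626 / 0.6007 = 59.31 m/s.

59.31 m/s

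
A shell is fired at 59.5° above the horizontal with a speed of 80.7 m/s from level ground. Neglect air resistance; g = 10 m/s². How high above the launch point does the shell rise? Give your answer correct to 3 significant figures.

Vertical component of launch velocity: v_y = 80.7 sin 59.5° = 69.53 m/s.
At the highest point the vertical velocity is zero, so v_y² = 2 g h_max.
h_max = (69.53)² / (2 × 10) = 4834 / 20.00 = 242 m.

242 m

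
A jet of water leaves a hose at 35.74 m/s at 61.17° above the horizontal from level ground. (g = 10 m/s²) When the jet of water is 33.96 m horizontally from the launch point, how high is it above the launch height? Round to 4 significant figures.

42.28 m

v_x = 35.74 cos 61.17° = 17.234 m/s, v_y0 = 35.74 sin 61.17° = 31.310 m/s.
Time to reach x = 33.96 m: t = x / v_x = 33.96 / 17.234 = 1.9705 s.
y = v_y0 t − ½ g t² = 31.310×1.9705 − 5.000×1.9705² = 42.28 m.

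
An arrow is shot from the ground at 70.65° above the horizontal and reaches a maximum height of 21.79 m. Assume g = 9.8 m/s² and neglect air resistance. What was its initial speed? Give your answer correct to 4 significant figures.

At maximum height v_y = 0, so (v₀ sin θ)² = 2 g H.
v₀ sin 70.65° = √(2 × 9.8 × 21.79) = 20.666 m/s.
v₀ = 20.666 / sin 70.65° = 20.666 / 0.9435 = 21.90 m/s.

21.90 m/s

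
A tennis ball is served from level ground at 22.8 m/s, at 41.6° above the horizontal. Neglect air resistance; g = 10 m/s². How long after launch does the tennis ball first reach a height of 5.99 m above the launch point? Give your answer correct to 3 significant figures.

v_y0 = 22.8 sin 41.6° = 15.14 m/s.
Set y = v_y0 t − ½ g t² = 5.99: 5.000 t² − 15.14 t + 5.99 = 0.
t = [15.14 ± √(229.2 − 119.8)] / 10 = (15.14 ± 10.46) / 10, giving t = 0.468 s or t = 2.56 s.
The tennis ball is on the way up at the first time, so t = 0.468 s.

0.468 s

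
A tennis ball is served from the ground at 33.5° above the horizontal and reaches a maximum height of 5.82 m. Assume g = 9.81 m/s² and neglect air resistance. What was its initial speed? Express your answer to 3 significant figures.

19.4 m/s

At maximum height v_y = 0, so (v₀ sin θ)² = 2 g H.
v₀ sin 33.5° = √(2 × 9.81 × 5.82) = 10.69 m/s.
v₀ = 10.69 / sin 33.5° = 10.69 / 0.5519 = 19.4 m/s.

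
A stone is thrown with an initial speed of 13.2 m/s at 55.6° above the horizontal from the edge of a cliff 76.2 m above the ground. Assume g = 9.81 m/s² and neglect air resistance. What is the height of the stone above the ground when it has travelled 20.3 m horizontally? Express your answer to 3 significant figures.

v_x = 13.2 cos 55.6° = 7.458 m/s, v_y0 = 13.2 sin 55.6° = 10.89 m/s.
Time to reach x = 20.3 m: t = x / v_x = 20.3 / 7.458 = 2.722 s.
y = 76.2 + v_y0 t − ½ g t² = 76.2 + 10.89×2.722 − 4.905×2.722² = 69.5 m.

69.5 m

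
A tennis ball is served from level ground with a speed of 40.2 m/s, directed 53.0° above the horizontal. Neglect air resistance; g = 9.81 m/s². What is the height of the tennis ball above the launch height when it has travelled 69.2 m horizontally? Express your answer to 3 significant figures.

v_x = 40.2 cos 53.0° = 24.19 m/s, v_y0 = 40.2 sin 53.0° = 32.11 m/s.
Time to reach x = 69.2 m: t = x / v_x = 69.2 / 24.19 = 2.861 s.
y = v_y0 t − ½ g t² = 32.11×2.861 − 4.905×2.861² = 51.7 m.

51.7 m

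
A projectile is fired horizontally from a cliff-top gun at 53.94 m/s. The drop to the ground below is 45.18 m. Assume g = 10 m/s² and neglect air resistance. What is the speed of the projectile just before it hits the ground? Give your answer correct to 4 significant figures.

61.75 m/s

Fall time: t = √(2 × 45.18 / 10) = 3.0060 s.
At impact: v_x = 53.94 m/s (unchanged), v_y = g t = 10 × 3.0060 = 30.060 m/s.
Speed = √(v_x² + v_y²) = √(2909.5 + 903.60) = 61.75 m/s.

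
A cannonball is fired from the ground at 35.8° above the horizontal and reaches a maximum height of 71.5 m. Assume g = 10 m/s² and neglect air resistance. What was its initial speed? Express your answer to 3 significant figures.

64.6 m/s

At maximum height v_y = 0, so (v₀ sin θ)² = 2 g H.
v₀ sin 35.8° = √(2 × 10 × 71.5) = 37.82 m/s.
v₀ = 37.82 / sin 35.8° = 37.82 / 0.5850 = 64.6 m/s.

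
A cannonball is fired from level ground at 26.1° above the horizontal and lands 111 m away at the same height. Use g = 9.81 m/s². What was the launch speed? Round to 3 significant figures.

On level ground, R = v₀² sin(2θ) / g, so v₀ = √(R g / sin 2θ).
sin(2 × 26.1°) = 0.7902.
v₀ = √(111 × 9.81 / 0.7902) = √1378 = 37.1 m/s.

37.1 m/s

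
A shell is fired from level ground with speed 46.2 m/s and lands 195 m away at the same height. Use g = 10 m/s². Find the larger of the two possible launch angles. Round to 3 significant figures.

57.0°

Level-ground range: R = v₀² sin(2θ)/g ⇒ sin 2θ = R g / v₀² = 195×10/46.2² = 0.9136.
2θ = arcsin(0.9136) = 66.01° or 180° − 66.01° = 113.99°.
So θ = 33.0° or θ = 57.0°.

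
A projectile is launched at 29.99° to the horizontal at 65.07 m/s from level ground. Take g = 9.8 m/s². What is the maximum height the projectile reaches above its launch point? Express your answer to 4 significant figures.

53.97 m

Vertical component of launch velocity: v_y = 65.07 sin 29.99° = 32.525 m/s.
At the highest point the vertical velocity is zero, so v_y² = 2 g h_max.
h_max = (32.525)² / (2 × 9.8) = 1057.9 / 19.60 = 53.97 m.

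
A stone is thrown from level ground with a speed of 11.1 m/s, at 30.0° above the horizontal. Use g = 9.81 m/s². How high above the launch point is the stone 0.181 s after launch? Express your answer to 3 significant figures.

v_y0 = 11.1 sin 30.0° = 5.550 m/s.
y(t) = v_y0 t − ½ g t² = 5.550×0.181 − 4.905×0.181² = 0.844 m.

0.844 m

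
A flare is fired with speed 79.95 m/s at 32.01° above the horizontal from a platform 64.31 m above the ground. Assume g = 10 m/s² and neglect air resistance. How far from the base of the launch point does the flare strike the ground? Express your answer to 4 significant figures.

Components: v_x = 79.95 cos 32.01° = 67.794 m/s, v_y = 79.95 sin 32.01° = 42.379 m/s.
Vertical: 0 = 64.31 + 42.379 t − ½(10) t² ⇒ 5.000 t² − 42.379 t − 64.31 = 0.
t = [42.379 + √(1796.0 + 1286.2)] / 10.00 = 9.7897 s.
Horizontal: R = v_x · t = 67.794 × 9.7897 = 663.7 m.

663.7 m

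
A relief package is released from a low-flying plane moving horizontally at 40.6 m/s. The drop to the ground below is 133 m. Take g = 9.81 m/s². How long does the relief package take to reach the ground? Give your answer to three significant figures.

5.21 s

The horizontal speed doesn't affect the fall. With v_y0 = 0, h = ½ g t².
t = √(2 × 133 / 9.81) = √27.12 = 5.21 s.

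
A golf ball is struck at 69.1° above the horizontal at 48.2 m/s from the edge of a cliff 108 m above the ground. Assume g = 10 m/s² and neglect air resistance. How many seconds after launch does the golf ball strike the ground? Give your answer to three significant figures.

11.0 s

Vertical component: v_y = 48.2 sin 69.1° = 45.03 m/s.
Taking up as positive with launch at y = 108 m, landing at y = 0: 0 = 108 + 45.03 t − ½(10) t².
Solving 5.000 t² − 45.03 t − 108 = 0 gives t = [45.03 + √(45.03² + 4·5.000·108)] / 10.00 = 11.0 s.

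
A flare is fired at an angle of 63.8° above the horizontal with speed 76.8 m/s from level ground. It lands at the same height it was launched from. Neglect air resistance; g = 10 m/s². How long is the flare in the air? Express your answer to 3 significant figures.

13.8 s

Vertical component: v_y = 76.8 sin 63.8° = 68.91 m/s.
For a projectile landing at launch height, time of flight is t = 2 v_y / g = 2 × 68.91 / 10 = 13.8 s.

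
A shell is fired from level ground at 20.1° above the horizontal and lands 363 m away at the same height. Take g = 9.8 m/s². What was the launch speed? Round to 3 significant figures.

74.2 m/s

On level ground, R = v₀² sin(2θ) / g, so v₀ = √(R g / sin 2θ).
sin(2 × 20.1°) = 0.6455.
v₀ = √(363 × 9.8 / 0.6455) = √5511 = 74.2 m/s.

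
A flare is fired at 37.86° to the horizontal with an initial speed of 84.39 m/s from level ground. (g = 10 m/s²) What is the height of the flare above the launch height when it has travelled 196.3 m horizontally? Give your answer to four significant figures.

109.2 m

v_x = 84.39 cos 37.86° = 66.627 m/s, v_y0 = 84.39 sin 37.86° = 51.793 m/s.
Time to reach x = 196.3 m: t = x / v_x = 196.3 / 66.627 = 2.9463 s.
y = v_y0 t − ½ g t² = 51.793×2.9463 − 5.000×2.9463² = 109.2 m.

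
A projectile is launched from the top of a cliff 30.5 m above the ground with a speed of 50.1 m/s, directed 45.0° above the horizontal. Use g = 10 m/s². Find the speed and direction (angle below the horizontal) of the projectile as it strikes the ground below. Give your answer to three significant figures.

55.9 m/s at 50.6° below the horizontal

v_x = 50.1 cos 45.0° = 35.43 m/s (constant).
|v_y| at impact = √((35.43)² + 2×10×30.5) = 43.19 m/s.
Speed = √(35.43² + 43.19²) = 55.9 m/s; angle = arctan(43.19/35.43) = 50.6° below horizontal.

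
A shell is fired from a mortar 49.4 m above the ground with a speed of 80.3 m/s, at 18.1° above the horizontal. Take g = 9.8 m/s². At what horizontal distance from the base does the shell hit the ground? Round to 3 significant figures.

505 m

Components: v_x = 80.3 cos 18.1° = 76.33 m/s, v_y = 80.3 sin 18.1° = 24.95 m/s.
Vertical: 0 = 49.4 + 24.95 t − ½(9.8) t² ⇒ 4.900 t² − 24.95 t − 49.4 = 0.
t = [24.95 + √(622.5 + 968.2)] / 9.800 = 6.616 s.
Horizontal: R = v_x · t = 76.33 × 6.616 = 505 m.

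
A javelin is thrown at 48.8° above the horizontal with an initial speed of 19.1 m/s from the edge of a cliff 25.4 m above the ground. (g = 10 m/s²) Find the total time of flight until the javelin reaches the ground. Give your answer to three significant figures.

Vertical component: v_y = 19.1 sin 48.8° = 14.37 m/s.
Taking up as positive with launch at y = 25.4 m, landing at y = 0: 0 = 25.4 + 14.37 t − ½(10) t².
Solving 5.000 t² − 14.37 t − 25.4 = 0 gives t = [14.37 + √(14.37² + 4·5.000·25.4)] / 10.00 = 4.11 s.

4.11 s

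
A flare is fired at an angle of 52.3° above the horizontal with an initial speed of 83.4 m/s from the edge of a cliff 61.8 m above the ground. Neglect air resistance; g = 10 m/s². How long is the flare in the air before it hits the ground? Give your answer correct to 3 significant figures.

14.1 s

Vertical component: v_y = 83.4 sin 52.3° = 65.99 m/s.
Taking up as positive with launch at y = 61.8 m, landing at y = 0: 0 = 61.8 + 65.99 t − ½(10) t².
Solving 5.000 t² − 65.99 t − 61.8 = 0 gives t = [65.99 + √(65.99² + 4·5.000·61.8)] / 10.00 = 14.1 s.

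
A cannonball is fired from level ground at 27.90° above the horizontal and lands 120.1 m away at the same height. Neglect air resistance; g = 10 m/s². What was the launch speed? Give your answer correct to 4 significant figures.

On level ground, R = v₀² sin(2θ) / g, so v₀ = √(R g / sin 2θ).
sin(2 × 27.90°) = 0.8271.
v₀ = √(120.1 × 10 / 0.8271) = √1452.1 = 38.11 m/s.

38.11 m/s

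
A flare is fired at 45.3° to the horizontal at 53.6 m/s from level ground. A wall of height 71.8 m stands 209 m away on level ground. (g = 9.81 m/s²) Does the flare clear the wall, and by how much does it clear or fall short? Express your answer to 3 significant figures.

v_x = 53.6 cos 45.3° = 37.70 m/s; v_y0 = 53.6 sin 45.3° = 38.10 m/s.
Time to reach the wall: t = 209 / 37.70 = 5.544 s.
Height at that point: y = 38.10×5.544 − 4.905×5.544² = 60.47 m.
That is 71.8 − 60.47 = 11.3 m below the top of the wall, so the flare does not clear it.

No — it falls 11.3 m short of clearing the wall.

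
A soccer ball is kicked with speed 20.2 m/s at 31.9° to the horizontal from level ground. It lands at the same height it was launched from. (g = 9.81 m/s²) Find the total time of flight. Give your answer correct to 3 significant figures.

Vertical component: v_y = 20.2 sin 31.9° = 10.67 m/s.
For a projectile landing at launch height, time of flight is t = 2 v_y / g = 2 × 10.67 / 9.81 = 2.18 s.

2.18 s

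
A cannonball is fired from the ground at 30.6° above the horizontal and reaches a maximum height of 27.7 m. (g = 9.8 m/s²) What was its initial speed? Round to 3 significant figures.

At maximum height v_y = 0, so (v₀ sin θ)² = 2 g H.
v₀ sin 30.6° = √(2 × 9.8 × 27.7) = 23.30 m/s.
v₀ = 23.30 / sin 30.6° = 23.30 / 0.5090 = 45.8 m/s.

45.8 m/s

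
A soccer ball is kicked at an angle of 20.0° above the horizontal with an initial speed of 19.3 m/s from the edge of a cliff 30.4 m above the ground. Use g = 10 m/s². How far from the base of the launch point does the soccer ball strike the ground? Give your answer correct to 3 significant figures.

58.3 m

Components: v_x = 19.3 cos 20.0° = 18.14 m/s, v_y = 19.3 sin 20.0° = 6.601 m/s.
Vertical: 0 = 30.4 + 6.601 t − ½(10) t² ⇒ 5.000 t² − 6.601 t − 30.4 = 0.
t = [6.601 + √(43.57 + 608.0)] / 10.00 = 3.213 s.
Horizontal: R = v_x · t = 18.14 × 3.213 = 58.3 m.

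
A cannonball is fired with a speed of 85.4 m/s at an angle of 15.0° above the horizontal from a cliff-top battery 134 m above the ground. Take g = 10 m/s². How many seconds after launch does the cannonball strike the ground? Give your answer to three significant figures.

Vertical component: v_y = 85.4 sin 15.0° = 22.10 m/s.
Taking up as positive with launch at y = 134 m, landing at y = 0: 0 = 134 + 22.10 t − ½(10) t².
Solving 5.000 t² − 22.10 t − 134 = 0 gives t = [22.10 + √(22.10² + 4·5.000·134)] / 10.00 = 7.84 s.

7.84 s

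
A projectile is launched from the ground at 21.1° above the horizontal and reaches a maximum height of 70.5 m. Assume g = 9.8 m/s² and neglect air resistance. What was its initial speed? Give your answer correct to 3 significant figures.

At maximum height v_y = 0, so (v₀ sin θ)² = 2 g H.
v₀ sin 21.1° = √(2 × 9.8 × 70.5) = 37.17 m/s.
v₀ = 37.17 / sin 21.1° = 37.17 / 0.3600 = 103 m/s.

103 m/s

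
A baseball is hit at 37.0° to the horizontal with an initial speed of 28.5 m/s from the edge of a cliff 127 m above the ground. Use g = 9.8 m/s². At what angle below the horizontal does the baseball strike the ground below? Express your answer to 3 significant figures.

66.7°

v_x = 28.5 cos 37.0° = 22.76 m/s.
At impact |v_y| = √(v_y0² + 2 g h) = √(17.15² + 2×9.8×127) = 52.76 m/s.
Angle below horizontal = arctan(|v_y| / v_x) = arctan(52.76 / 22.76) = 66.7°.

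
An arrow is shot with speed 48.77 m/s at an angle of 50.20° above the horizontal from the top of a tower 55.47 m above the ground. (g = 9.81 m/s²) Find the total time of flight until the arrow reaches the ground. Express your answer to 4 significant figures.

8.908 s

Vertical component: v_y = 48.77 sin 50.20° = 37.469 m/s.
Taking up as positive with launch at y = 55.47 m, landing at y = 0: 0 = 55.47 + 37.469 t − ½(9.81) t².
Solving 4.905 t² − 37.469 t − 55.47 = 0 gives t = [37.469 + √(37.469² + 4·4.905·55.47)] / 9.810 = 8.908 s.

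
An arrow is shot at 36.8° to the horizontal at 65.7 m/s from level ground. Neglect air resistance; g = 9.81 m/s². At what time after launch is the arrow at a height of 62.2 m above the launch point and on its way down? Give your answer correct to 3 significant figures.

5.86 s

v_y0 = 65.7 sin 36.8° = 39.36 m/s.
Set y = v_y0 t − ½ g t² = 62.2: 4.905 t² − 39.36 t + 62.2 = 0.
t = [39.36 ± √(1549 − 1220)] / 9.81 = (39.36 ± 18.14) / 9.81, giving t = 2.16 s or t = 5.86 s.
On the way down corresponds to the larger root: t = 5.86 s.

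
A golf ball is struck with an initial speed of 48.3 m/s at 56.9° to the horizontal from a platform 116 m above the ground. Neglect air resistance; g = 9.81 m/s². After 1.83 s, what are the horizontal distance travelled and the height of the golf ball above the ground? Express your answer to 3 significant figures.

x = 48.3 m, y = 174 m

v_x = 48.3 cos 56.9° = 26.38 m/s; v_y0 = 48.3 sin 56.9° = 40.46 m/s.
x = v_x t = 26.38 × 1.83 = 48.3 m.
y = 116 + v_y0 t − ½ g t² = 174 m.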